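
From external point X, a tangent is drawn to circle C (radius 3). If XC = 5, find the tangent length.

tangent = √(d² - r²) = √(5² - 3²) = √(25 - 9) = √16 = 4

4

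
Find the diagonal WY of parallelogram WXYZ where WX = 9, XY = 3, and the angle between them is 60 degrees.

Law of cosines: d^2 = 9^2 + 3^2 - 2(9)(3)cos(60°) = 63, so d = 3*sqrt(7).

3*sqrt(7)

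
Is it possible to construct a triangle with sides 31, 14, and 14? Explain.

The longest side is 31. The other two sides sum to 14 + 14 = 28.
Since 28 ≤ 31, the two shorter sides cannot reach around to close the triangle.

No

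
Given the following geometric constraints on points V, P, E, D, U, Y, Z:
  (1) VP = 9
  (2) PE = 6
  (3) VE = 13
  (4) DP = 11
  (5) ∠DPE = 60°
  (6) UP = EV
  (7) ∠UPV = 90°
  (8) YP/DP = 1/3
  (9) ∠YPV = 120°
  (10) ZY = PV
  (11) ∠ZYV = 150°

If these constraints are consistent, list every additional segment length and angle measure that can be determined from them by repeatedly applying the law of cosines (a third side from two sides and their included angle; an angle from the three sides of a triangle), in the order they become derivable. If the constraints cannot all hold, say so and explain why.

The constraints are consistent. Derivable facts, in order:
After 1 step:
- ED = √91
- VU = 5·√10
- VY ≈ 11.29
- ∠EPV = 118.78°
- ∠EVP = 23.86°
- ∠PEV = 37.36°
After 2 steps:
- VZ ≈ 19.61
- ∠DEP = 87°
- ∠EDP = 33°
- ∠PUV = 34.7°
- ∠PVU = 55.3°
- ∠PVY = 16.34°
- ∠PYV = 43.66°
After 3 steps:
- ∠VZY = 16.73°
- ∠YVZ = 13.27°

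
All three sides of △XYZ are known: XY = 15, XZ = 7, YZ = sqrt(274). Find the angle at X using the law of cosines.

cos(X) = (15² + 7² - (sqrt(274))²) / (2 × 15 × 7) = 0, so X = arccos(0) = 90°.

90°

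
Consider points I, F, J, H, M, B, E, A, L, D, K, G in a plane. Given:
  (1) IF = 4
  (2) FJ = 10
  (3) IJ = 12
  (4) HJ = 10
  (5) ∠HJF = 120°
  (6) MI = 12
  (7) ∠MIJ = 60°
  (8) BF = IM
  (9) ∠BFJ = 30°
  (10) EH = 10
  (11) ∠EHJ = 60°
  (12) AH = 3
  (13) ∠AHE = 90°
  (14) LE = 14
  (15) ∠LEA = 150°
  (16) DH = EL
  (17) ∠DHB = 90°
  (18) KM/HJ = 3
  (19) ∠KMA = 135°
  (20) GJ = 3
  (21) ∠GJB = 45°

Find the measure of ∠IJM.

Step 1: By the law of cosines on triangle JIM: JM² = 12² + 12² − 2·12·12·cos(60°) = 144, so JM = 12.
Step 2: By the inverse law of cosines on triangle IJM: cos(∠IJM) = (12² + 12² − 12²) / (2·12·12) = 144/288 = 0.5, so ∠IJM = 60°.

Therefore, the measure of angle ∠IJM = 60°.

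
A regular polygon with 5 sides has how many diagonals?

Each of the 5 vertices connects to 2 non-adjacent vertices via diagonals.
Total connections = 5 × 2 = 10, but each diagonal is counted twice.
Number of diagonals = 10 / 2 = 5.

5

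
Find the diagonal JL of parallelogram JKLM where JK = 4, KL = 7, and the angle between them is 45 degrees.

Using the law of cosines:
d^2 = 4^2 + 7^2 - 2(4)(7)cos(45 degrees)
d^2 = 16 + 49 - 56*sqrt(2)/2
d^2 = 65 - 28*sqrt(2)
d = sqrt(65 - 28*sqrt(2))

sqrt(65 - 28*sqrt(2))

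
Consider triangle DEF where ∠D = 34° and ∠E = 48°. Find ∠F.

angle F = 180 - 34 - 48 = 98 degrees.

98 degrees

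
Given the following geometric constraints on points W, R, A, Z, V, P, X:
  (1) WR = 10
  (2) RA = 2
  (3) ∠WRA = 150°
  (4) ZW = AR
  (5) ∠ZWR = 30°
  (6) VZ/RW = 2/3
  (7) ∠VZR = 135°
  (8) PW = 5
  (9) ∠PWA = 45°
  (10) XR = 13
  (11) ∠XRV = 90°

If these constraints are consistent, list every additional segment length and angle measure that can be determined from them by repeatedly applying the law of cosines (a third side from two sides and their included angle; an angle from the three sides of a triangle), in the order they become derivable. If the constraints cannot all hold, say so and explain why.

The constraints are consistent. Derivable facts, in order:
After 1 step:
- RZ ≈ 8.33
- WA ≈ 11.77
After 2 steps:
- AP ≈ 8.97
- RV ≈ 13.87
- ∠AWR = 4.87°
- ∠RAW = 25.13°
- ∠RZW = 143.1°
- ∠WRZ = 6.9°
After 3 steps:
- VX ≈ 19.01
- ∠APW = 111.77°
- ∠PAW = 23.23°
- ∠RVZ = 25.13°
- ∠VRZ = 19.87°
After 4 steps:
- ∠RVX = 43.15°
- ∠RXV = 46.85°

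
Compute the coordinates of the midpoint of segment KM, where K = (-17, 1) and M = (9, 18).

M = ((x₁ + x₂)/2, (y₁ + y₂)/2)
= ((-17 + 9)/2, (1 + 18)/2)
= (-8/2, 19/2) = (-4, 19/2)

(-4, 19/2)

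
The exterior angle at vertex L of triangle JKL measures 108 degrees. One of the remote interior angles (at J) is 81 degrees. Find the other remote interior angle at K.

angle K = 108 - 81 = 27 degrees (exterior angle theorem).

27 degrees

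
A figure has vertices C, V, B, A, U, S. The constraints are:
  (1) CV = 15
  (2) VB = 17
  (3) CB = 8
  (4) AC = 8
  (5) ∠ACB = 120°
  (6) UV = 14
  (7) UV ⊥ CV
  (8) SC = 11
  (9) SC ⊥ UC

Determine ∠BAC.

Step 1: By the law of cosines on triangle ACB: AB² = 8² + 8² − 2·8·8·cos(120°) = 192, so AB = 8·√3.
Step 2: By the inverse law of cosines on triangle BAC: cos(∠BAC) = ((8·√3)² + 8² − 8²) / (2·8·√3·8) = 192/221.7 = 0.866, so ∠BAC = 30°.

Therefore, the measure of angle ∠BAC = 30°.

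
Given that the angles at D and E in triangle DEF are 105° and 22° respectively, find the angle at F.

angle F = 180 - 105 - 22 = 53 degrees.

53 degrees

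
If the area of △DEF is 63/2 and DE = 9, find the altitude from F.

height = 2 * 63/2 / 9 = 7

7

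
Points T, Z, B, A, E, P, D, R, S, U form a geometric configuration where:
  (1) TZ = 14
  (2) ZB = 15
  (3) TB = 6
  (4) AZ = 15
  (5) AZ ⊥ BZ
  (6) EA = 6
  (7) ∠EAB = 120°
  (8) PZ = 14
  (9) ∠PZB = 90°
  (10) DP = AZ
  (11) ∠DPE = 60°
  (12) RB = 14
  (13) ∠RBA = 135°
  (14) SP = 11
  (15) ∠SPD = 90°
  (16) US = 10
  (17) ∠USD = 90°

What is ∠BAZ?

Step 1: By the law of cosines on triangle AZB: AB² = 15² + 15² − 2·15·15·cos(90°) = 450, so AB = 15·√2.
Step 2: By the inverse law of cosines on triangle BAZ: cos(∠BAZ) = ((15·√2)² + 15² − 15²) / (2·15·√2·15) = 450/636.4 = 0.7071, so ∠BAZ = 45°.

Therefore, the measure of angle ∠BAZ = 45°.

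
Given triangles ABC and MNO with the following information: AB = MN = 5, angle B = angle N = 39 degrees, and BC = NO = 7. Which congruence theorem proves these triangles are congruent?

Consider the given information: AB = MN = 5, angle B = angle N = 39 degrees, and BC = NO = 7
This is not AAS or HL: AAS requires two angles and a non-included side. HL only applies to right triangles with matching hypotenuse and leg.
The correct criterion is SAS. Two pairs of corresponding sides and the included angle are equal (Side-Angle-Side).

SAS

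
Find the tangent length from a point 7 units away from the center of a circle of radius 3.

The tangent, radius, and line from the external point to the center form a right triangle.
The right angle is where the tangent meets the radius.
By the Pythagorean theorem: tangent² + 3² = 7²
tangent² = 49 - 9 = 40
tangent = 2*sqrt(10)

2*sqrt(10)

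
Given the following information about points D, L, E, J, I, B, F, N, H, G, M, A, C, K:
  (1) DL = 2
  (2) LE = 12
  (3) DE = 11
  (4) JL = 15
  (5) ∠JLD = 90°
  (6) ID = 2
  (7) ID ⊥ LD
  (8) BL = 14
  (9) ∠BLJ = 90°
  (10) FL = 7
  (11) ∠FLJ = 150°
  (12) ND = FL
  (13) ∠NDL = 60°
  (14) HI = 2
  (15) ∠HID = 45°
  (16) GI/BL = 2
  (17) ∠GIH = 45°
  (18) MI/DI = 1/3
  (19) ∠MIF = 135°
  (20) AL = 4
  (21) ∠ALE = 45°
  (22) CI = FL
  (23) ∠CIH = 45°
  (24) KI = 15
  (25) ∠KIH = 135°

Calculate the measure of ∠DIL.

Step 1: By the law of cosines on triangle IDL: IL² = 2² + 2² − 2·2·2·cos(90°) = 8, so IL = 2·√2.
Step 2: By the inverse law of cosines on triangle DIL: cos(∠DIL) = (2² + (2·√2)² − 2²) / (2·2·2·√2) = 8/11.31 = 0.7071, so ∠DIL = 45°.

Therefore, the measure of angle ∠DIL = 45°.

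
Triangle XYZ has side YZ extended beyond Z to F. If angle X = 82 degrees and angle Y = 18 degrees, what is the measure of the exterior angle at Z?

Exterior angle = 82 + 18 = 100 degrees (exterior angle theorem).

100 degrees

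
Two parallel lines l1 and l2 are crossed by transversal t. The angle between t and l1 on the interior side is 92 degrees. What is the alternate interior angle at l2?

Alternate interior angles are equal: 92 degrees.

92 degrees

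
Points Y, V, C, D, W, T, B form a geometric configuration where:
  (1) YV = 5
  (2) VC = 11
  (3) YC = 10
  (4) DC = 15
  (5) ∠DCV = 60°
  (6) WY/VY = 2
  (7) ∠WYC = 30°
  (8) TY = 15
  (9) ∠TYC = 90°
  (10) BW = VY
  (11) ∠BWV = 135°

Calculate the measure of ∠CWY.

From the given relations: WY = 2·VY = 2·5 = 10.
Step 1: By the law of cosines on triangle WYC: WC² = 10² + 10² − 2·10·10·cos(30°) = 26.79, so WC ≈ 5.18.
Step 2: By the inverse law of cosines on triangle CWY: cos(∠CWY) = (5.18² + 10² − 10²) / (2·5.18·10) = 26.79/103.53 = 0.2588, so ∠CWY = 75°.

Therefore, the measure of angle ∠CWY = 75°.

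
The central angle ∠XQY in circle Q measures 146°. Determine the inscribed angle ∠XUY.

By the inscribed angle theorem, the inscribed angle is half the central angle.
Inscribed angle = 146° / 2 = 73°

73°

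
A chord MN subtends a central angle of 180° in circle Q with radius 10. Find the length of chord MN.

Chord = 2(10) sin(90°) = 20

20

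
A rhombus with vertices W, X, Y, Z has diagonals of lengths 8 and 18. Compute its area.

The diagonals of a rhombus divide it into four right triangles.
Each triangle has legs 8/ 2 = 4 and 18/2 = 9, so each has area (1/2)*4*9 = 18.
Four such triangles give total area = (d1 * d2) / 2 = 72.

72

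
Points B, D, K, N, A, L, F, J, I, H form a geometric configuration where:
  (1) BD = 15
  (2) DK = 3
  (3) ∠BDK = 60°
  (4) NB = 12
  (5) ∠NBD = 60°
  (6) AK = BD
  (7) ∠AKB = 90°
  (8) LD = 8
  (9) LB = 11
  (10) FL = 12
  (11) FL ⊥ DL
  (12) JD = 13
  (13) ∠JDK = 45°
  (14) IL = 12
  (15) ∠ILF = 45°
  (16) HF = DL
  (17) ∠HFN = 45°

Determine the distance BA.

From the given relations: AK = BD = 15.
Step 1: By the law of cosines on triangle BDK: BK² = 15² + 3² − 2·15·3·cos(60°) = 189, so BK = 3·√21.
Step 2: By the law of cosines on triangle BKA: BA² = (3·√21)² + 15² − 2·3·√21·15·cos(90°) = 414, so BA = 3·√46.

Therefore, the length of BA = 3·√46.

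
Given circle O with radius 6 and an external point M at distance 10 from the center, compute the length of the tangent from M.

Let T be the point of tangency. Then OT ⊥ MT (radius ⊥ tangent).
In right triangle OTM: OM² = OT² + MT²
10² = 6² + MT²
MT² = 64, MT = 8

8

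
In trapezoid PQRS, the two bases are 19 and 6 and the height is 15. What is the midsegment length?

The midsegment of a trapezoid = (base1 + base2) / 2
midsegment = (19 + 6) / 2
midsegment = 25 / 2
midsegment = 25/2

25/2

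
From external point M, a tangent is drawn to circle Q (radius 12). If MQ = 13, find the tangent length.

Let T be the point of tangency. Then QT ⊥ MT (radius ⊥ tangent).
In right triangle QTM: QM² = QT² + MT²
13² = 12² + MT²
MT² = 25, MT = 5

5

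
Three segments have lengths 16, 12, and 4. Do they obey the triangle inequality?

No.
The triangle inequality is violated: 12 + 4 = 16 ≤ 16.
These lengths cannot form a triangle.

No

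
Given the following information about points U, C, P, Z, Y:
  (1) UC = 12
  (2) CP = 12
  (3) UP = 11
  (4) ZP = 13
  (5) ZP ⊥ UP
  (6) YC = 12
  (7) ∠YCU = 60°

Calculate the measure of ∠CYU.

Step 1: By the law of cosines on triangle YCU: YU² = 12² + 12² − 2·12·12·cos(60°) = 144, so YU = 12.
Step 2: By the inverse law of cosines on triangle CYU: cos(∠CYU) = (12² + 12² − 12²) / (2·12·12) = 144/288 = 0.5, so ∠CYU = 60°.

Therefore, the measure of angle ∠CYU = 60°.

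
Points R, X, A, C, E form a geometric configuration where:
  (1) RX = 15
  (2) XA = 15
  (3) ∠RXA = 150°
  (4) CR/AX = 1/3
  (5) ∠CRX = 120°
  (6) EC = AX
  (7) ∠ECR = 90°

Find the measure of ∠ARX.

Step 1: By the law of cosines on triangle RXA: RA² = 15² + 15² − 2·15·15·cos(150°) = 839.71, so RA ≈ 28.98.
Step 2: By the inverse law of cosines on triangle ARX: cos(∠ARX) = (28.98² + 15² − 15²) / (2·28.98·15) = 839.71/869.33 = 0.9659, so ∠ARX = 15°.

Therefore, the measure of angle ∠ARX = 15°.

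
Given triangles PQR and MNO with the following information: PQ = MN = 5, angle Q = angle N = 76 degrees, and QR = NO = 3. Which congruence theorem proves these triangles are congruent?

Consider the given information: PQ = MN = 5, angle Q = angle N = 76 degrees, and QR = NO = 3
This is not SSS or AAS: SSS requires all three pairs of sides, but we don't have that. AAS requires two angles and a non-included side.
The correct criterion is SAS. Two pairs of corresponding sides and the included angle are equal (Side-Angle-Side).

SAS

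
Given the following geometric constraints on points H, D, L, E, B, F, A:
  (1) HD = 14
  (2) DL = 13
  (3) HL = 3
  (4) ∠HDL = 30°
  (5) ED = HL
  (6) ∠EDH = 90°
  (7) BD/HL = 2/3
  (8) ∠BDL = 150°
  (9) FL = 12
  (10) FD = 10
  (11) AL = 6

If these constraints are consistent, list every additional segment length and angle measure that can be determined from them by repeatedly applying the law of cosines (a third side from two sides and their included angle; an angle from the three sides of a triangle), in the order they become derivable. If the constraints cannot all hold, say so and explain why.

These constraints are not satisfiable: (1), (2) and (3) fix all three sides of triangle HDL, so by the law of cosines cos(∠HDL) = (14² + 13² − 3²) / (2·14·13) = 0.9780, i.e. ∠HDL ≈ 12.03°, which contradicts (4) ∠HDL = 30°. No planar figure meets all of them, so nothing further can be derived.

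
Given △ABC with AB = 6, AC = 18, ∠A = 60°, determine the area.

When two sides and the included angle are known, the area formula is (1/2)ab sin(C).
The height from one side to the opposite vertex is 18 sin(60°) = 9*sqrt(3).
Area = (1/2) * 6 * 9*sqrt(3) = 27*sqrt(3).

27*sqrt(3)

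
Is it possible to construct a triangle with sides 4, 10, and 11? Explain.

Yes.
The triangle inequality requires that the sum of any two sides exceeds the third.
Here 4 + 10 = 14 > 11, so the condition is met.

Yes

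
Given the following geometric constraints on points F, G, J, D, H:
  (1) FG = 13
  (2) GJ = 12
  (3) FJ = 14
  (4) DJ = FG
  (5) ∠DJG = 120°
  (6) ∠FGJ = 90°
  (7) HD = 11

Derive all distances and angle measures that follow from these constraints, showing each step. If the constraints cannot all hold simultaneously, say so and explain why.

These constraints are not satisfiable: (1), (2) and (3) fix all three sides of triangle FGJ, so by the law of cosines cos(∠FGJ) = (13² + 12² − 14²) / (2·13·12) = 0.3750, i.e. ∠FGJ ≈ 67.98°, which contradicts (6) ∠FGJ = 90°. No planar figure meets all of them, so nothing further can be derived.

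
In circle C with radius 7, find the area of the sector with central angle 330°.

Sector area = πr² × θ/360
= π × 7² × 11/12
= π × 49 × 11/12
= 539*pi/12

539*pi/12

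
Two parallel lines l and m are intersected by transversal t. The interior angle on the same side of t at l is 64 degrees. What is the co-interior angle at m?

Co-interior angles (same-side interior) formed by parallel lines and a transversal are supplementary (sum to 180 degrees).
The given angle is 64 degrees.
The co-interior angle = 180 - 64 = 116 degrees.

116 degrees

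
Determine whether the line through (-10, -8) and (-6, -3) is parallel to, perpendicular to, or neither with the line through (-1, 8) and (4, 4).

Slope of line 1: m1 = (-3 - -8)/(-6 - -10) = 5/4 = 5/4
Slope of line 2: m2 = (4 - 8)/(4 - -1) = -4/5 = -4/5
m1 * m2 = (5/4) * (-4/5) = -1 = -1, so the lines are perpendicular.

Perpendicular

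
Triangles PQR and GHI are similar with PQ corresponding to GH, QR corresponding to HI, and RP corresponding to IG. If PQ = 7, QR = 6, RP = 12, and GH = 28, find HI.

k = 28/7 = 4. HI = 4 * 6 = 24.

24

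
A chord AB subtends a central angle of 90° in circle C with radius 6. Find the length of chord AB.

Chord length = 2r sin(θ/2)
= 2 × 6 × sin(90°/2)
= 2 × 6 × sin(45°)
= 6*sqrt(2)

6*sqrt(2)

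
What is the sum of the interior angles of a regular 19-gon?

The sum of interior angles of an n-sided polygon is (n - 2) * 180.
For n = 19: (19 - 2) * 180 = 17 * 180 = 3060 degrees.

3060 degrees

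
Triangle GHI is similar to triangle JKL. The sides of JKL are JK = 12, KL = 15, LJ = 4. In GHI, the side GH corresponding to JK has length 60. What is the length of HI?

Since the triangles are similar, the ratio of corresponding sides is constant.
Scale factor k = GH / JK = 60 / 12 = 5
HI = k * KL = 5 * 15 = 75

75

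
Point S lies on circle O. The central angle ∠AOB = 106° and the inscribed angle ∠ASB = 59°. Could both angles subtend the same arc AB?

By the inscribed angle theorem, the inscribed angle for a central angle of 106° should be 106° / 2 = 53°.
The given inscribed angle is 59°, which does not equal 53°.
Therefore, no, they do not correspond to the same arc.

No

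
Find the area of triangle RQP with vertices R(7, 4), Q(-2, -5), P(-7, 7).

Shoelace: Area = (1/2)|7(-5-7) + -2(7-4) + -7(4--5)| = (1/2)(153) = 153/2

153/2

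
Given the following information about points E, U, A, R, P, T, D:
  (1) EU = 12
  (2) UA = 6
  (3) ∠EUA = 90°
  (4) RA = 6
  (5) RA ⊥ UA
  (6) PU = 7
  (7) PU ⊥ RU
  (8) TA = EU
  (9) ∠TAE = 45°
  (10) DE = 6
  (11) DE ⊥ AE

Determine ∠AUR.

Step 1: By the law of cosines on triangle UAR: UR² = 6² + 6² − 2·6·6·cos(90°) = 72, so UR = 6·√2.
Step 2: By the inverse law of cosines on triangle AUR: cos(∠AUR) = (6² + (6·√2)² − 6²) / (2·6·6·√2) = 72/101.82 = 0.7071, so ∠AUR = 45°.

Therefore, the measure of angle ∠AUR = 45°.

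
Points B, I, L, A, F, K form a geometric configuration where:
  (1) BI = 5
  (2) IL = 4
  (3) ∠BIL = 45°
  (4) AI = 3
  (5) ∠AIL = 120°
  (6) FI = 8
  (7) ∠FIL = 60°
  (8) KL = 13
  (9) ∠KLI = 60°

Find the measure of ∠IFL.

Step 1: By the law of cosines on triangle FIL: FL² = 8² + 4² − 2·8·4·cos(60°) = 48, so FL = 4·√3.
Step 2: By the inverse law of cosines on triangle IFL: cos(∠IFL) = (8² + (4·√3)² − 4²) / (2·8·4·√3) = 96/110.85 = 0.866, so ∠IFL = 30°.

Therefore, the measure of angle ∠IFL = 30°.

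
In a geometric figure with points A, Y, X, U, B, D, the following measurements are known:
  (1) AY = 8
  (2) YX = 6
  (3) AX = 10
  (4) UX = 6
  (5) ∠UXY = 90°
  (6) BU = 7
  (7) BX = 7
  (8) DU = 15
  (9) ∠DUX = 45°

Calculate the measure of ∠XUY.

Step 1: By the law of cosines on triangle UXY: UY² = 6² + 6² − 2·6·6·cos(90°) = 72, so UY = 6·√2.
Step 2: By the inverse law of cosines on triangle XUY: cos(∠XUY) = (6² + (6·√2)² − 6²) / (2·6·6·√2) = 72/101.82 = 0.7071, so ∠XUY = 45°.

Therefore, the measure of angle ∠XUY = 45°.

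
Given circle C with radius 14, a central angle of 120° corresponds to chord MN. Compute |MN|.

Drop a perpendicular from the center to the chord, bisecting both the chord and the central angle.
Each half-chord = r sin(θ/2) = 14 sin(60°).
The full chord = 2 × 14 × sin(60°) = 14*sqrt(3).

14*sqrt(3)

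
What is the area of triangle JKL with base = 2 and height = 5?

A triangle's area is half the area of a rectangle with the same base and height.
Area = (1/2) * 2 * 5 = 5.

5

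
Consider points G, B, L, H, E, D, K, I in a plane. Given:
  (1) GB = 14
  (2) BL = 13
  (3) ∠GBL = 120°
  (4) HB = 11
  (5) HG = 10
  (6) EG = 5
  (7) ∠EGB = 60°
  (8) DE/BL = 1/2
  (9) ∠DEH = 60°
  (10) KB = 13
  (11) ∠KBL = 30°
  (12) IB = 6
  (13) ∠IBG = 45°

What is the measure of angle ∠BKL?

Step 1: By the law of cosines on triangle KBL: KL² = 13² + 13² − 2·13·13·cos(30°) = 45.28, so KL ≈ 6.73.
Step 2: By the inverse law of cosines on triangle BKL: cos(∠BKL) = (13² + 6.73² − 13²) / (2·13·6.73) = 45.28/174.96 = 0.2588, so ∠BKL = 75°.

Therefore, the measure of angle ∠BKL = 75°.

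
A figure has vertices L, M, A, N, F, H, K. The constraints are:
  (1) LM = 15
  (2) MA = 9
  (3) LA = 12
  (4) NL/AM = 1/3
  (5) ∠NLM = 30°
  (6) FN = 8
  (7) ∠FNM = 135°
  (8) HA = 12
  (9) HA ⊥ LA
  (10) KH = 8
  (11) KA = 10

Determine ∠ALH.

Step 1: By the law of cosines on triangle LAH: LH² = 12² + 12² − 2·12·12·cos(90°) = 288, so LH = 12·√2.
Step 2: By the inverse law of cosines on triangle ALH: cos(∠ALH) = (12² + (12·√2)² − 12²) / (2·12·12·√2) = 288/407.29 = 0.7071, so ∠ALH = 45°.

Therefore, the measure of angle ∠ALH = 45°.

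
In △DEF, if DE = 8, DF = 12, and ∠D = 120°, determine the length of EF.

Law of cosines: EF^2 = 8^2 + 12^2 - 2(8)(12)cos(120°) = 304, so EF = 4*sqrt(19).

4*sqrt(19)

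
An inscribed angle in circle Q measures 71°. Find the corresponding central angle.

Central angle = 2 × 71° = 142° (inscribed angle theorem).

142°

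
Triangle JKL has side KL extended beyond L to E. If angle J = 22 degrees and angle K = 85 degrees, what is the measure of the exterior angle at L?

The interior angle at L is 180 - 22 - 85 = 73 degrees.
The exterior angle and interior angle at L are supplementary:
Exterior angle = 180 - 73 = 107 degrees.

107 degrees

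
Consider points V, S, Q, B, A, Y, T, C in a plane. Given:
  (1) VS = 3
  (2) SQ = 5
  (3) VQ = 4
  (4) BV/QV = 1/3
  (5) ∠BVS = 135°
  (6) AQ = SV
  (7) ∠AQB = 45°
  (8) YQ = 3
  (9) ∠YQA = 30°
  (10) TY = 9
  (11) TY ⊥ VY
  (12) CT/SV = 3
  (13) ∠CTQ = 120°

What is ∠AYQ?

From the given relations: AQ = SV = 3.
Step 1: By the law of cosines on triangle YQA: YA² = 3² + 3² − 2·3·3·cos(30°) = 2.41, so YA ≈ 1.55.
Step 2: By the inverse law of cosines on triangle AYQ: cos(∠AYQ) = (1.55² + 3² − 3²) / (2·1.55·3) = 2.41/9.32 = 0.2588, so ∠AYQ = 75°.

Therefore, the measure of angle ∠AYQ = 75°.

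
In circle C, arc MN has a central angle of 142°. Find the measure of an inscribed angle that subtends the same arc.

By the inscribed angle theorem, the inscribed angle is half the central angle.
Inscribed angle = 142° / 2 = 71°

71°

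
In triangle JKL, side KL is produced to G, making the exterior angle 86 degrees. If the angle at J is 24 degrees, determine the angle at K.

By the exterior angle theorem: exterior angle = sum of remote interior angles.
86 = 24 + angle K
angle K = 86 - 24 = 62 degrees

62 degrees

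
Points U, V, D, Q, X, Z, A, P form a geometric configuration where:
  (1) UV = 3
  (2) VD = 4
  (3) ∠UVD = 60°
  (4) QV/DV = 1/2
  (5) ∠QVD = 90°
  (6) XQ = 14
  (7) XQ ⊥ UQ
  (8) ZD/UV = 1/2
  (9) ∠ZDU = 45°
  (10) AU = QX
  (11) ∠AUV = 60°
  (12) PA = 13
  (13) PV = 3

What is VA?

From the given relations: AU = QX = 14.
Step 1: By the law of cosines on triangle VUA: VA² = 3² + 14² − 2·3·14·cos(60°) = 163, so VA = √163.

Therefore, the length of VA = √163.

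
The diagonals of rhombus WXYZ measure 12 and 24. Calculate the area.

The diagonals of a rhombus divide it into four right triangles.
Each triangle has legs 12/ 2 = 6 and 24/2 = 12, so each has area (1/2)*6*12 = 36.
Four such triangles give total area = (d1 * d2) / 2 = 144.

144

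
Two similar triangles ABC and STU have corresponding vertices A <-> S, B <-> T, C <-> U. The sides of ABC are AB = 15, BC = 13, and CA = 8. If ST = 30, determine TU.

Since the triangles are similar, the ratio of corresponding sides is constant.
Scale factor k = ST / AB = 30 / 15 = 2
TU = k * BC = 2 * 13 = 26

26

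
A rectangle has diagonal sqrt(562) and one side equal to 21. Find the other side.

The diagonal of a rectangle forms a right triangle with the two sides.
Rearranging the Pythagorean theorem: missing side = sqrt(d^2 - known^2).
= sqrt(562 - 441) = sqrt(121) = 11.

11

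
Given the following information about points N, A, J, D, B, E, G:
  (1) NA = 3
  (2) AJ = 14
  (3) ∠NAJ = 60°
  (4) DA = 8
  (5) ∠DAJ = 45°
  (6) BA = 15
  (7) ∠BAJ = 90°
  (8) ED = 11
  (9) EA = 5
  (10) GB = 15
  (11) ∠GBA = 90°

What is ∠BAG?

Step 1: By the law of cosines on triangle ABG: AG² = 15² + 15² − 2·15·15·cos(90°) = 450, so AG = 15·√2.
Step 2: By the inverse law of cosines on triangle BAG: cos(∠BAG) = (15² + (15·√2)² − 15²) / (2·15·15·√2) = 450/636.4 = 0.7071, so ∠BAG = 45°.

Therefore, the measure of angle ∠BAG = 45°.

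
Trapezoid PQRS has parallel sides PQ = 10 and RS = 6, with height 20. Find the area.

Area of a trapezoid = (base1 + base2) * height / 2
Area = (10 + 6) * 20 / 2
Area = 16 * 20 / 2
Area = 320 / 2
Area = 160

160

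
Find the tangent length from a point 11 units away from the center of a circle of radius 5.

The tangent, radius, and line from the external point to the center form a right triangle.
The right angle is where the tangent meets the radius.
By the Pythagorean theorem: tangent² + 5² = 11²
tangent² = 121 - 25 = 96
tangent = 4*sqrt(6)

4*sqrt(6)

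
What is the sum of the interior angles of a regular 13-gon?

The sum of interior angles of an n-sided polygon is (n - 2) * 180.
For n = 13: (13 - 2) * 180 = 11 * 180 = 1980 degrees.

1980 degrees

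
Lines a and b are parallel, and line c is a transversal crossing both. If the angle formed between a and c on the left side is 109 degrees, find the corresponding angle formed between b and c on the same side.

Corresponding angles are equal: 109 degrees.

109 degrees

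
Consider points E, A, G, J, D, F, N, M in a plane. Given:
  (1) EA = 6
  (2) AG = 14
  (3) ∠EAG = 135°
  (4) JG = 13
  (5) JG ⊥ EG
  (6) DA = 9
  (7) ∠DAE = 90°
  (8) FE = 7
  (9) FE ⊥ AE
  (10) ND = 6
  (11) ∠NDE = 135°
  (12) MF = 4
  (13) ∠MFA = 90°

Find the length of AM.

Step 1: By the law of cosines on triangle FEA: FA² = 7² + 6² − 2·7·6·cos(90°) = 85, so FA = √85.
Step 2: By the law of cosines on triangle AFM: AM² = √85² + 4² − 2·√85·4·cos(90°) = 101, so AM = √101.

Therefore, the length of AM = √101.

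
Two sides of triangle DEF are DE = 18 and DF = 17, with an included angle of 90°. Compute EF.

The included angle is 90°, so the triangle is right-angled at D. The opposite side EF is the hypotenuse.
By the Pythagorean theorem: EF = sqrt(18^2 + 17^2) = sqrt(613) = sqrt(613).

sqrt(613)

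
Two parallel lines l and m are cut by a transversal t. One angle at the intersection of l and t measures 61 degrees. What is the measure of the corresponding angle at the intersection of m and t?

Corresponding angles are equal: 61 degrees.

61 degrees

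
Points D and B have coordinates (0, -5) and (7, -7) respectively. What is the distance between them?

d = sqrt((7)^2 + (-2)^2) = sqrt(53)

sqrt(53)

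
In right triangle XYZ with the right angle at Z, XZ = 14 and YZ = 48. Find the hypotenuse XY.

By the Pythagorean theorem: XY^2 = XZ^2 + YZ^2
XY^2 = 14^2 + 48^2 = 196 + 2304 = 2500
XY = sqrt(2500) = 50

50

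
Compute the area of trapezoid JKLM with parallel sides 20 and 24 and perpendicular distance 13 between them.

Area of a trapezoid = (base1 + base2) * height / 2
Area = (20 + 24) * 13 / 2
Area = 44 * 13 / 2
Area = 572 / 2
Area = 286

286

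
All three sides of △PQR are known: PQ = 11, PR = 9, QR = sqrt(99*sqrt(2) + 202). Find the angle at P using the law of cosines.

cos(P) = (11² + 9² - (sqrt(99*sqrt(2) + 202))²) / (2 × 11 × 9) = -sqrt(2)/2, so P = arccos(-sqrt(2)/2) = 135°.

135°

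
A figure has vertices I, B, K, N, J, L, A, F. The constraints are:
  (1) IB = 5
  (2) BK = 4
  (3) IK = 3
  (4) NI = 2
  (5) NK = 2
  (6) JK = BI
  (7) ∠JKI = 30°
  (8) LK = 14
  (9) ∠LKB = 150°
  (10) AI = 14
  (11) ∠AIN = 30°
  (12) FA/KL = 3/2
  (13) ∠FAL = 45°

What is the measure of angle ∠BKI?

Step 1: By the inverse law of cosines on triangle BKI: cos(∠BKI) = (4² + 3² − 5²) / (2·4·3) = 0/24 = 0, so ∠BKI = 90°.

Therefore, the measure of angle ∠BKI = 90°.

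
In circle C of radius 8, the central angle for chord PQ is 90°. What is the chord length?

Drop a perpendicular from the center to the chord, bisecting both the chord and the central angle.
Each half-chord = r sin(θ/2) = 8 sin(45°).
The full chord = 2 × 8 × sin(45°) = 8*sqrt(2).

8*sqrt(2)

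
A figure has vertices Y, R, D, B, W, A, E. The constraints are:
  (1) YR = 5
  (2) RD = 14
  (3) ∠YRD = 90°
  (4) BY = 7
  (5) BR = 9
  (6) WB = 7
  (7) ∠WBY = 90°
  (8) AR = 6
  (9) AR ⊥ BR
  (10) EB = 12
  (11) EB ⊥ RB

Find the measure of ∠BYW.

Step 1: By the law of cosines on triangle YBW: YW² = 7² + 7² − 2·7·7·cos(90°) = 98, so YW = 7·√2.
Step 2: By the inverse law of cosines on triangle BYW: cos(∠BYW) = (7² + (7·√2)² − 7²) / (2·7·7·√2) = 98/138.59 = 0.7071, so ∠BYW = 45°.

Therefore, the measure of angle ∠BYW = 45°.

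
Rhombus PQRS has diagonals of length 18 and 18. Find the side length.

The diagonals of a rhombus bisect each other at right angles.
Half-diagonals: 18/2 = 9 and 18/2 = 9
side = sqrt(9^2 + 9^2)
side = sqrt(81 + 81)
side = sqrt(162) = 9*sqrt(2)

9*sqrt(2)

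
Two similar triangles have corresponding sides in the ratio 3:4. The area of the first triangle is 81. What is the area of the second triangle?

The ratio of areas of similar triangles = (side ratio)^2.
Side ratio = 3:4, so area ratio = 9:16.
Area of the second triangle / Area of the first triangle = 16/9
Area of the second triangle = 81 * 16/9 = 144

144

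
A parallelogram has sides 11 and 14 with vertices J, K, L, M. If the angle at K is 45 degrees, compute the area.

Area = 11 * 14 * sin(45°) = 154 * sqrt(2)/2 = 77*sqrt(2)

77*sqrt(2)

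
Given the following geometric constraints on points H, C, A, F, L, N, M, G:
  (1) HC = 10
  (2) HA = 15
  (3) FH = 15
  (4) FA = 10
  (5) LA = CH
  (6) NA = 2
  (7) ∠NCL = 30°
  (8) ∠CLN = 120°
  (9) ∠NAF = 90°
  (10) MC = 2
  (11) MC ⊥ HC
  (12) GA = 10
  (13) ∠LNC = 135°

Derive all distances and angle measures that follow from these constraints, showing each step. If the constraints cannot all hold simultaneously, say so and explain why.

These constraints are not satisfiable: (7), (8) and (13) are the three interior angles of triangle NCL, which must sum to 180°, but 30° + 120° + 135° = 285°. No planar figure meets all of them, so nothing further can be derived.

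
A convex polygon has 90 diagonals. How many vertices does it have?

Using d = n(n - 3)/2, we solve 90 = n(n - 3)/2.
So n(n - 3) = 180.
Testing n = 15: 15 * 12 = 180 = 180. Correct.
The polygon has 15 sides.

15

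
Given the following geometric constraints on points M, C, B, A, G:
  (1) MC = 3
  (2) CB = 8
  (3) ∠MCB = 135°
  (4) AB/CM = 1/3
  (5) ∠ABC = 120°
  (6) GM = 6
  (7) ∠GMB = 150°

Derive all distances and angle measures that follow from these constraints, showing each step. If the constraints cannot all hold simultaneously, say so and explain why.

The constraints are consistent.

From the given relations:
  AB = 1/3·CM = 1/3·3 = 1

Step 1: From MC = 3, CB = 8, and ∠MCB = 135°, by the law of cosines:
  MB² = MC² + CB² - 2·MC·CB·cos(135°) = 9 + 64 + 33.94 = 106.9
  MB ≈ 10.34

Step 2: From CB = 8, BA = 1, and ∠CBA = 120°, by the law of cosines:
  CA² = CB² + BA² - 2·CB·BA·cos(120°) = 64 + 1 + 8 = 73
  CA = √73

Step 3: From BM = 10.34, MG = 6, and ∠BMG = 150°, by the law of cosines:
  BG² = BM² + MG² - 2·BM·MG·cos(150°) = 106.9 + 36 + 107.5 = 250.4
  BG ≈ 15.82

Step 4: From MB = 10.34, MC = 3, BC = 8, by the inverse law of cosines:
  cos(∠BMC) = (MB² + MC² - BC²) / (2·MB·MC)
  ∠BMC = 33.16°

Step 5: From CA = √73, CB = 8, AB = 1, by the inverse law of cosines:
  cos(∠ACB) = (CA² + CB² - AB²) / (2·CA·CB)
  ∠ACB = 5.82°

Step 6: From BC = 8, BM = 10.34, CM = 3, by the inverse law of cosines:
  cos(∠CBM) = (BC² + BM² - CM²) / (2·BC·BM)
  ∠CBM = 11.84°

Step 7: From AB = 1, AC = √73, BC = 8, by the inverse law of cosines:
  cos(∠BAC) = (AB² + AC² - BC²) / (2·AB·AC)
  ∠BAC = 54.18°

Step 8: From BG = 15.82, BM = 10.34, GM = 6, by the inverse law of cosines:
  cos(∠GBM) = (BG² + BM² - GM²) / (2·BG·BM)
  ∠GBM = 10.93°

Step 9: From GB = 15.82, GM = 6, BM = 10.34, by the inverse law of cosines:
  cos(∠BGM) = (GB² + GM² - BM²) / (2·GB·GM)
  ∠BGM = 19.07°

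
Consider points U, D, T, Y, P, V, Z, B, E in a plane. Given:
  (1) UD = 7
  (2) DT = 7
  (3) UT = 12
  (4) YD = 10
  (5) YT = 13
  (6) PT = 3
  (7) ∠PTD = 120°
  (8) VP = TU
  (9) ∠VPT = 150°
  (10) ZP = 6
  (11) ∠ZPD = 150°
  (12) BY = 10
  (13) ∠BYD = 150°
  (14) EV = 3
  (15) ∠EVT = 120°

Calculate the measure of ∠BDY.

Step 1: By the law of cosines on triangle DYB: DB² = 10² + 10² − 2·10·10·cos(150°) = 373.21, so DB ≈ 19.32.
Step 2: By the inverse law of cosines on triangle BDY: cos(∠BDY) = (19.32² + 10² − 10²) / (2·19.32·10) = 373.21/386.37 = 0.9659, so ∠BDY = 15°.

Therefore, the measure of angle ∠BDY = 15°.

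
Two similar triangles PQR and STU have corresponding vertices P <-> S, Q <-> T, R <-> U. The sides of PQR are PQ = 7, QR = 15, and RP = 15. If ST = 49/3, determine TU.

Since the triangles are similar, the ratio of corresponding sides is constant.
Scale factor k = ST / PQ = 49/3 / 7 = 7/3
TU = k * QR = 7/3 * 15 = 35

35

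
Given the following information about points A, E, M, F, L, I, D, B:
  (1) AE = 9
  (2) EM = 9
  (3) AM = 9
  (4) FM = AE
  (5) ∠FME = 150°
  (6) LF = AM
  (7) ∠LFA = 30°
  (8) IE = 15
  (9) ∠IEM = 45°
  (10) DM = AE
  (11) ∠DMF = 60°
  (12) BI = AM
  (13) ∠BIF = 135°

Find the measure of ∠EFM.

From the given relations: FM = AE = 9.
Step 1: By the law of cosines on triangle FME: FE² = 9² + 9² − 2·9·9·cos(150°) = 302.3, so FE ≈ 17.39.
Step 2: By the inverse law of cosines on triangle EFM: cos(∠EFM) = (17.39² + 9² − 9²) / (2·17.39·9) = 302.3/312.96 = 0.9659, so ∠EFM = 15°.

Therefore, the measure of angle ∠EFM = 15°.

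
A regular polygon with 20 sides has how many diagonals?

Total line segments between 20 vertices = C(20,2) = 190.
Subtract the 20 sides: 190 - 20 = 170 diagonals.

170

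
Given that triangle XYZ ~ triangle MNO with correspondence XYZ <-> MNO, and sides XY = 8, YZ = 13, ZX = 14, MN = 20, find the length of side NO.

k = 20/8 = 5/2. NO = 5/2 * 13 = 65/2.

65/2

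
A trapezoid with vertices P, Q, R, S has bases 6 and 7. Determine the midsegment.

midsegment = (6 + 7) / 2 = 13 / 2 = 13/2

13/2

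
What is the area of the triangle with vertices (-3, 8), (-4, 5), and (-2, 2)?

The Shoelace formula computes the area from vertex coordinates by summing cross products.
For vertices (-3,8), (-4,5), (-2,2):
Signed sum = -3*5 - -4*8 + -4*2 - -2*5 + -2*8 - -3*2
= 17 + 2 + -10 = 9
Area = (1/2)|9| = 9/2.

9/2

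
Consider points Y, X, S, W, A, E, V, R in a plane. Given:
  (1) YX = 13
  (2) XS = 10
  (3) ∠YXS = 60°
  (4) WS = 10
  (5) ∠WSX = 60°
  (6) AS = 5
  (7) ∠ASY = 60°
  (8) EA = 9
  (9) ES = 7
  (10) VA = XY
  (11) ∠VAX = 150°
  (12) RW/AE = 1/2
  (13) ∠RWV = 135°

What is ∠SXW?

Step 1: By the law of cosines on triangle XSW: XW² = 10² + 10² − 2·10·10·cos(60°) = 100, so XW = 10.
Step 2: By the inverse law of cosines on triangle SXW: cos(∠SXW) = (10² + 10² − 10²) / (2·10·10) = 100/200 = 0.5, so ∠SXW = 60°.

Therefore, the measure of angle ∠SXW = 60°.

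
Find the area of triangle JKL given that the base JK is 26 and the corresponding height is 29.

A triangle's area is half the area of a rectangle with the same base and height.
Area = (1/2) * 26 * 29 = 377.

377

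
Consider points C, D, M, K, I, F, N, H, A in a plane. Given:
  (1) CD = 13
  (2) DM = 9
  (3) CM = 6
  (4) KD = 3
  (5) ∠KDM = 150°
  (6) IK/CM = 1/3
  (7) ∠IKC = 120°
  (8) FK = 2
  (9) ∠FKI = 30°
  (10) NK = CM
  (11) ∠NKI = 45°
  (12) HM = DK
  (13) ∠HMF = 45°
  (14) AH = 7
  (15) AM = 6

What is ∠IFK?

From the given relations: IK = 1/3·CM = 1/3·6 = 2.
Step 1: By the law of cosines on triangle FKI: FI² = 2² + 2² − 2·2·2·cos(30°) = 1.07, so FI ≈ 1.04.
Step 2: By the inverse law of cosines on triangle IFK: cos(∠IFK) = (1.04² + 2² − 2²) / (2·1.04·2) = 1.07/4.14 = 0.2588, so ∠IFK = 75°.

Therefore, the measure of angle ∠IFK = 75°.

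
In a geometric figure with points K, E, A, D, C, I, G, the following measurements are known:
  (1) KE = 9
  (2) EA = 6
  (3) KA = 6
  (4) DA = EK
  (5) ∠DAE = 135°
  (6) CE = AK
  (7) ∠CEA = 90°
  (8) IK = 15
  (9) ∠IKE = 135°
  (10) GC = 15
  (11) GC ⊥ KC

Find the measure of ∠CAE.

From the given relations: CE = AK = 6.
Step 1: By the law of cosines on triangle AEC: AC² = 6² + 6² − 2·6·6·cos(90°) = 72, so AC = 6·√2.
Step 2: By the inverse law of cosines on triangle CAE: cos(∠CAE) = ((6·√2)² + 6² − 6²) / (2·6·√2·6) = 72/101.82 = 0.7071, so ∠CAE = 45°.

Therefore, the measure of angle ∠CAE = 45°.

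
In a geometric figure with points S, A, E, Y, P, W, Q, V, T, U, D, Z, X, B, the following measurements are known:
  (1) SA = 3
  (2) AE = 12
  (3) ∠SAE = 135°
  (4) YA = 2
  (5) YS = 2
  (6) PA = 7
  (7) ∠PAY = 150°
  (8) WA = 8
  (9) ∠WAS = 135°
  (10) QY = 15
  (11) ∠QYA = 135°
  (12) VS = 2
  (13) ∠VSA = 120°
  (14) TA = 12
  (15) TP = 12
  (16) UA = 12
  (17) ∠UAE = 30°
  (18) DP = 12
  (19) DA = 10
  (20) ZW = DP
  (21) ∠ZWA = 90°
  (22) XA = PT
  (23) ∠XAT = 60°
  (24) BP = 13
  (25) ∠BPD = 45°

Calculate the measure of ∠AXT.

From the given relations: XA = PT = 12.
Step 1: By the law of cosines on triangle XAT: XT² = 12² + 12² − 2·12·12·cos(60°) = 144, so XT = 12.
Step 2: By the inverse law of cosines on triangle AXT: cos(∠AXT) = (12² + 12² − 12²) / (2·12·12) = 144/288 = 0.5, so ∠AXT = 60°.

Therefore, the measure of angle ∠AXT = 60°.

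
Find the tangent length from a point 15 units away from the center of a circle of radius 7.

The tangent, radius, and line from the external point to the center form a right triangle.
The right angle is where the tangent meets the radius.
By the Pythagorean theorem: tangent² + 7² = 15²
tangent² = 225 - 49 = 176
tangent = 4*sqrt(11)

4*sqrt(11)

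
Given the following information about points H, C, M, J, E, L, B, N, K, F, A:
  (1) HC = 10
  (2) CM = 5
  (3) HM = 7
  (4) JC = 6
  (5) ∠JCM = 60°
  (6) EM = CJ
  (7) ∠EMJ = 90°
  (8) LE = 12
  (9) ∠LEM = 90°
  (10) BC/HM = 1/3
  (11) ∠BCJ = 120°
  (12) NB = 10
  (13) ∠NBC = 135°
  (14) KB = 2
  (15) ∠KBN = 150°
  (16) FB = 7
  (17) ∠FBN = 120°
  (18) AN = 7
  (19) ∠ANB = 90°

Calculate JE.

From the given relations: EM = CJ = 6.
Step 1: By the law of cosines on triangle JCM: JM² = 6² + 5² − 2·6·5·cos(60°) = 31, so JM = √31.
Step 2: By the law of cosines on triangle JME: JE² = √31² + 6² − 2·√31·6·cos(90°) = 67, so JE = √67.

Therefore, the length of JE = √67.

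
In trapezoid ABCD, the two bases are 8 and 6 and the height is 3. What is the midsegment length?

midsegment = (8 + 6) / 2 = 14 / 2 = 7

7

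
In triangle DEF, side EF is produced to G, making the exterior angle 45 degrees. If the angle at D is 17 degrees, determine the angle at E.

The exterior angle theorem states that an exterior angle equals the sum of the two non-adjacent interior angles.
So 45 = 17 + angle E, which gives angle E = 45 - 17 = 28 degrees.

28 degrees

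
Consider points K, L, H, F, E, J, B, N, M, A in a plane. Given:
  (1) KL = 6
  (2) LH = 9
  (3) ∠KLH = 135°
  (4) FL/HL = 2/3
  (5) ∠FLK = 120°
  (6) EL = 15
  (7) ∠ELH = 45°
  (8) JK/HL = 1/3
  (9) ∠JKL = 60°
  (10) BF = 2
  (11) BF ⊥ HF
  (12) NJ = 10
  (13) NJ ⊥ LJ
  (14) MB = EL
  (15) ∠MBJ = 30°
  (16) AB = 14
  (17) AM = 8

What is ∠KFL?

From the given relations: FL = 2/3·HL = 2/3·9 = 6.
Step 1: By the law of cosines on triangle FLK: FK² = 6² + 6² − 2·6·6·cos(120°) = 108, so FK = 6·√3.
Step 2: By the inverse law of cosines on triangle KFL: cos(∠KFL) = ((6·√3)² + 6² − 6²) / (2·6·√3·6) = 108/124.71 = 0.866, so ∠KFL = 30°.

Therefore, the measure of angle ∠KFL = 30°.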